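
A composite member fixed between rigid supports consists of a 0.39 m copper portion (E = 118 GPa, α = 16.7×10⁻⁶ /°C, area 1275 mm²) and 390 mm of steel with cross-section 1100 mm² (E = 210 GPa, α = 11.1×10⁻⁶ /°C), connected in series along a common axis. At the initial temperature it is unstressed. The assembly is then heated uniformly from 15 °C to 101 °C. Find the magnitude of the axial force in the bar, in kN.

P ≈ 218 kN (compressive)

With the walls removed the bar would change length by δ_free = Σ αᵢΔT Lᵢ = 16.7×10⁻⁶×86×390 + 11.1×10⁻⁶×86×390 = 0.9324 mm.
Since the ends are fixed, an axial force P builds up, equal in every segment, with P · Σ Lᵢ/(AᵢEᵢ) = δ_free.
The series flexibility is Σ Lᵢ/(AᵢEᵢ) = 390/(1275×118×10³) + 390/(1100×210×10³) = 4.281×10⁻⁶ mm/N.
Hence P = δ_free / Σ(L/AE) = 0.9324/4.281×10⁻⁶ = 217.8 kN (compressive).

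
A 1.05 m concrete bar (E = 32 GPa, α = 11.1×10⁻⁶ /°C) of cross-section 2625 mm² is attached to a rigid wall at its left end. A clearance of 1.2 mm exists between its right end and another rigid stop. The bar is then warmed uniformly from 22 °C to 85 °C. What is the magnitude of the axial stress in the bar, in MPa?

σ ≈ 0 MPa

If the wall were absent the bar would grow by αΔT L = 11.1×10⁻⁶ × 63 × 1050 = 0.7343 mm.
Since δ_free = 0.734 mm is less than the 1.2 mm gap, the bar never touches the wall. No axial force develops.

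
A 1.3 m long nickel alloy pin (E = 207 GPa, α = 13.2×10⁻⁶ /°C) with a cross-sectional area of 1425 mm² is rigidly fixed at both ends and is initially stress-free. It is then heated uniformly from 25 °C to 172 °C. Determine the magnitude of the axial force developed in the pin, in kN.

Full restraint means ε = 0, so the stress is σ = EαΔT = 207×10³ × 13.2×10⁻⁶ × 147 = 401.7 MPa.
P = AEαΔT = 1425 × 207×10³ × 13.2×10⁻⁶ × 147 = 572.4 kN (compressive).

P ≈ 572 kN (compressive)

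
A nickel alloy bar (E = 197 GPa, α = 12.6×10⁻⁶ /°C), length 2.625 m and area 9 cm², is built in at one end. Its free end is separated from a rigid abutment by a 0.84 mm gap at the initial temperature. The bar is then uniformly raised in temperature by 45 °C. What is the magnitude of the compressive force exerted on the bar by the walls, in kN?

Unrestrained expansion: δ_free = αΔT L = 12.6×10⁻⁶ × 45 × 2625 = 1.488 mm.
After closing the 0.84 mm clearance, 1.488 − 0.84 = 0.6484 mm of expansion remains to be suppressed by the wall.
Compatibility: PL/(AE) = 0.6484 mm, so σ = P/A = E × (0.6484/2625) = 48.66 MPa.
P = σA = 48.66 × 900 = 43.79 kN.

P ≈ 43.8 kN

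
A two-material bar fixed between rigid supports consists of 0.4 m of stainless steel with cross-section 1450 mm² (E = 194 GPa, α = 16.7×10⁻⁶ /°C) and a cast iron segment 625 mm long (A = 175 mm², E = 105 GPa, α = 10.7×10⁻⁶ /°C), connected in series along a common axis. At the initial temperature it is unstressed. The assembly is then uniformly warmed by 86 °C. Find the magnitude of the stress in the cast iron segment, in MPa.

σ ≈ 185 MPa (compressive)

If the supports were absent, the total length change would be Σ αᵢΔT Lᵢ = 16.7×10⁻⁶×86×400 + 10.7×10⁻⁶×86×625 = 1.15 mm.
Since the ends are fixed, an axial force P builds up, equal in every segment, with P · Σ Lᵢ/(AᵢEᵢ) = δ_free.
The series flexibility is Σ Lᵢ/(AᵢEᵢ) = 400/(1450×194×10³) + 625/(175×105×10³) = 3.544×10⁻⁵ mm/N.
Hence P = δ_free / Σ(L/AE) = 1.15/3.544×10⁻⁵ = 32.44 kN (compressive).
σ_{cast iron} = P / A = 32440 / 175 = 185.4 MPa.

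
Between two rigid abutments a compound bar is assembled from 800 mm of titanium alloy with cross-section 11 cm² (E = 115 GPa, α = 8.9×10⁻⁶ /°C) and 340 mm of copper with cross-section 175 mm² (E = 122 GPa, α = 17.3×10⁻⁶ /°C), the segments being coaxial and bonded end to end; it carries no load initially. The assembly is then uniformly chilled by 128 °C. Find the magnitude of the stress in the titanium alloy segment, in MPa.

With the walls removed the bar would change length by δ_free = Σ αᵢΔT Lᵢ = 8.9×10⁻⁶×128×800 + 17.3×10⁻⁶×128×340 = 1.664 mm.
The rigid supports impose zero overall length change; the single axial force P common to all segments must satisfy P Σ Lᵢ/(AᵢEᵢ) = δ_free.
The series flexibility is Σ Lᵢ/(AᵢEᵢ) = 800/(1100×115×10³) + 340/(175×122×10³) = 2.225×10⁻⁵ mm/N.
P = 1.664 / 2.225×10⁻⁵ = 74800 N = 74.8 kN, tensile.
σ_{titanium alloy} = P / A = 74800 / 1100 = 68 MPa.

σ ≈ 68 MPa (tensile)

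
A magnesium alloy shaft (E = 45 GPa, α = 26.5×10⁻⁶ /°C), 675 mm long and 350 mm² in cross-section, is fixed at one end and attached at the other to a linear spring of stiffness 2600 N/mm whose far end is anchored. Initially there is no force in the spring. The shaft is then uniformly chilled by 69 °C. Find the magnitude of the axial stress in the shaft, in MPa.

σ ≈ 8.25 MPa (tensile)

If the spring were absent the shaft would shorten by αΔT L = 26.5×10⁻⁶ × 69 × 675 = 1.234 mm.
Let P be the tensile force in the spring. The shaft extends elastically by PL/(AE) and the spring stretches by P/k; together these equal δ_free.
So P = δ_free / [L/(AE) + 1/k] = 1.234 / [ 675/(350×45×10³) + 1/(2600) ].
P = 1.234 / 0.0004275 = 2887 N.
σ = P/A = 2887/350 = 8.249 MPa.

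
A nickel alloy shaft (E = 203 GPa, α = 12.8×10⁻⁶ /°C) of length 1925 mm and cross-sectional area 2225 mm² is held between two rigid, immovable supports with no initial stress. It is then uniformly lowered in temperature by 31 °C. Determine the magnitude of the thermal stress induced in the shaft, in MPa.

The supports are rigid, so the total axial strain is zero. The restrained thermal strain is ε = αΔT = 12.8×10⁻⁶ × 31 = 396.8×10⁻⁶.
The stress required to suppress this strain is σ = Eε = 203×10³ × 396.8×10⁻⁶ = 80.55 MPa, tensile since the shaft is trying to contract.

σ ≈ 80.6 MPa (tensile)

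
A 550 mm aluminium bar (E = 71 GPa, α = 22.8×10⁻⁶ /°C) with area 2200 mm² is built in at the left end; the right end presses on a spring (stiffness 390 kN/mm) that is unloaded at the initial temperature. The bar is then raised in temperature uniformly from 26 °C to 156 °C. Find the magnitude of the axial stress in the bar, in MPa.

σ ≈ 122 MPa (compressive)

The unrestrained thermal change is αΔT L = 22.8×10⁻⁶ × 130 × 550 = 1.63 mm.
Let P be the compressive force at the spring. The bar shortens elastically by PL/(AE) and the spring compresses by P/k; together these equal δ_free.
P [ L/(AE) + 1/k ] = δ_free → P [ 550/(2200×71×10³) + 1/(390×10³) ] = 1.63.
P = 1.63 / 6.085×10⁻⁶ = 267900 N.
σ = P/A = 267900/2200 = 121.8 MPa.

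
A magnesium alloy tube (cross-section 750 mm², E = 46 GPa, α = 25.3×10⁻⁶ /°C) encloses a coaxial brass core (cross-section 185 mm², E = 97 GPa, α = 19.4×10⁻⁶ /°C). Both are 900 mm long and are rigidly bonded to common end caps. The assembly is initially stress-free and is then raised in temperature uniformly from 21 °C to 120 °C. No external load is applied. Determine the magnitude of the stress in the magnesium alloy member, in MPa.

The magnesium alloy has the larger α, so on heating it would change length more than the brass if both were free. The rigid plates force a common final length, so the magnesium alloy is put into compression and the brass into tension, with equal and opposite forces P (no external load).
Compatibility of the two members (thermal + elastic change equal): (α₁ − α₂)ΔT = P·[1/(A₁E₁) + 1/(A₂E₂)].
|α₁ − α₂|·ΔT = 5.9×10⁻⁶ × 99 = 0.0005841.
1/(A₁E₁) + 1/(A₂E₂) = 1/(750×46×10³) + 1/(185×97×10³) = 8.471×10⁻⁸ N⁻¹.
P = 0.0005841 / 8.471×10⁻⁸ = 6895 N = 6.895 kN.
σ_{magnesium alloy} = P/A₁ = 6895/750 = 9.194 MPa, compressive.

σ ≈ 9.19 MPa (compressive)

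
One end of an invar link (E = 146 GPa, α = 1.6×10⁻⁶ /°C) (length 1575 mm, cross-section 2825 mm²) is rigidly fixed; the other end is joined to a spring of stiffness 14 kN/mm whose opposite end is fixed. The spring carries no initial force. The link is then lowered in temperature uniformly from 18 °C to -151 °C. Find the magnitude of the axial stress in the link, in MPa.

σ ≈ 2 MPa (tensile)

If the spring were absent the link would shorten by αΔT L = 1.6×10⁻⁶ × 169 × 1575 = 0.4259 mm.
With a force P in the spring, the elastic change of the link is PL/(AE) and that of the spring is P/k; compatibility requires their sum to equal δ_free.
So P = δ_free / [L/(AE) + 1/k] = 0.4259 / [ 1575/(2825×146×10³) + 1/(14×10³) ].
P = 0.4259 / 7.525×10⁻⁵ = 5660 N.
σ = P/A = 5660/2825 = 2.003 MPa.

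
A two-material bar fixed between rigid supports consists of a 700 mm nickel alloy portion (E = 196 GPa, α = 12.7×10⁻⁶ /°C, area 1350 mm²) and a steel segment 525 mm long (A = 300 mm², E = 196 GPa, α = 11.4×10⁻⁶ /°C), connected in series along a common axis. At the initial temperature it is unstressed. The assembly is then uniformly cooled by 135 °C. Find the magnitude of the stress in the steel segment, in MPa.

With the walls removed the bar would change length by δ_free = Σ αᵢΔT Lᵢ = 12.7×10⁻⁶×135×700 + 11.4×10⁻⁶×135×525 = 2.008 mm.
The rigid supports impose zero overall length change; the single axial force P common to all segments must satisfy P Σ Lᵢ/(AᵢEᵢ) = δ_free.
Σ Lᵢ/(AᵢEᵢ) = 700/(1350×196×10³) + 525/(300×196×10³) = 1.157×10⁻⁵ mm/N.
P = 2.008 / 1.157×10⁻⁵ = 173500 N = 173.5 kN, tensile.
σ_{steel} = P / A = 173500 / 300 = 578.3 MPa.

σ ≈ 578 MPa (tensile)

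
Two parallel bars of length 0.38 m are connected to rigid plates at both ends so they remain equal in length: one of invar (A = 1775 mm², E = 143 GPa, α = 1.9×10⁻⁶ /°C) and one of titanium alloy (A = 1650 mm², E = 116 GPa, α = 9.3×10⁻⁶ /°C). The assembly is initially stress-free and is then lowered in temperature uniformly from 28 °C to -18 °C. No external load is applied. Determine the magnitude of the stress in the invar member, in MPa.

σ ≈ 20.9 MPa (compressive)

The titanium alloy has the larger α, so on cooling it would change length more than the invar if both were free. The rigid plates force a common final length, so the titanium alloy is put into tension and the invar into compression, with equal and opposite forces P (no external load).
Compatibility of the two members (thermal + elastic change equal): (α₁ − α₂)ΔT = P·[1/(A₁E₁) + 1/(A₂E₂)].
|α₁ − α₂|·ΔT = 7.4×10⁻⁶ × 46 = 0.0003404.
1/(A₁E₁) + 1/(A₂E₂) = 1/(1775×143×10³) + 1/(1650×116×10³) = 9.164×10⁻⁹ N⁻¹.
So P = 0.0003404 / 9.164×10⁻⁹ = 37.14 kN.
σ_{invar} = P/A₁ = 37140/1775 = 20.93 MPa, compressive.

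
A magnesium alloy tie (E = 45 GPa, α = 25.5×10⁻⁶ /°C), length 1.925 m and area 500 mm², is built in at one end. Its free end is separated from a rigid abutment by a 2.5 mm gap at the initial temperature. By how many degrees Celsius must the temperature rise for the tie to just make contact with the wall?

Contact occurs when the free expansion equals the gap: αΔT L = 2.5 mm.
ΔT = 2.5 / (25.5×10⁻⁶ × 1925) = 50.93 °C.

ΔT ≈ 50.9 °C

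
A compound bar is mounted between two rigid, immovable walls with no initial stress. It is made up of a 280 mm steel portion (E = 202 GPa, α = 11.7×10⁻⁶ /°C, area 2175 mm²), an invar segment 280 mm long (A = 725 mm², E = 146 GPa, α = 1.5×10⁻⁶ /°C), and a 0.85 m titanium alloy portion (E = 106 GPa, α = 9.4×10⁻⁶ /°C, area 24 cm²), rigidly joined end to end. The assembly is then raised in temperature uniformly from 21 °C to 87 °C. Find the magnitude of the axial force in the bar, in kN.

P ≈ 116 kN (compressive)

With the walls removed the bar would change length by δ_free = Σ αᵢΔT Lᵢ = 11.7×10⁻⁶×66×280 + 1.5×10⁻⁶×66×280 + 9.4×10⁻⁶×66×850 = 0.7713 mm.
The walls prevent any net length change, so an axial force P (same in every segment) develops. Compatibility: P · Σ Lᵢ/(AᵢEᵢ) = δ_free.
The series flexibility is Σ Lᵢ/(AᵢEᵢ) = 280/(2175×202×10³) + 280/(725×146×10³) + 850/(2400×106×10³) = 6.624×10⁻⁶ mm/N.
P = 0.7713 / 6.624×10⁻⁶ = 116400 N = 116.4 kN, compressive.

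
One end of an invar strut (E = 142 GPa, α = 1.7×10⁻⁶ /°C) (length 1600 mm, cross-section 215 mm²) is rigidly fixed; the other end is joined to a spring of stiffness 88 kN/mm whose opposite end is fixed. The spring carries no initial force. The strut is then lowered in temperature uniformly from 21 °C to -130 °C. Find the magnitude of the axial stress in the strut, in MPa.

Free thermal contraction: δ_free = αΔT L = 1.7×10⁻⁶ × 151 × 1600 = 0.4107 mm.
Let P be the tensile force in the spring. The strut extends elastically by PL/(AE) and the spring stretches by P/k; together these equal δ_free.
P [ L/(AE) + 1/k ] = δ_free → P [ 1600/(215×142×10³) + 1/(88×10³) ] = 0.4107.
P = 0.4107 / 6.377×10⁻⁵ = 6441 N.
σ = P/A = 6441/215 = 29.96 MPa.

σ ≈ 30 MPa (tensile)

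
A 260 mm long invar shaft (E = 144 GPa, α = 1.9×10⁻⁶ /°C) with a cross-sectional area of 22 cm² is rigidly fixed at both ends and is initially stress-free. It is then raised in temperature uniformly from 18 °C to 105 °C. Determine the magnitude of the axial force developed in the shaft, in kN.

P ≈ 52.4 kN (compressive)

The ends cannot move, so σ = EαΔT = 144×10³ × 1.9×10⁻⁶ × 87 = 23.8 MPa.
P = AEαΔT = 2200 × 144×10³ × 1.9×10⁻⁶ × 87 = 52.37 kN (compressive).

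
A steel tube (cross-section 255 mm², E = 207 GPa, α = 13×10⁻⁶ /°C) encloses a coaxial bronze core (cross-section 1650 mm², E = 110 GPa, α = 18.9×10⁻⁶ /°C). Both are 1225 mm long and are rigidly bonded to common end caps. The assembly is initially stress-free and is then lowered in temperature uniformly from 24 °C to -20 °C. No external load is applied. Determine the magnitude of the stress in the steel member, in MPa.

The bronze has the larger α, so on cooling it would change length more than the steel if both were free. The rigid plates force a common final length, so the bronze is put into tension and the steel into compression, with equal and opposite forces P (no external load).
Compatibility of the two members (thermal + elastic change equal): (α₁ − α₂)ΔT = P·[1/(A₁E₁) + 1/(A₂E₂)].
|α₁ − α₂|·ΔT = 5.9×10⁻⁶ × 44 = 0.0002596.
1/(A₁E₁) + 1/(A₂E₂) = 1/(255×207×10³) + 1/(1650×110×10³) = 2.445×10⁻⁸ N⁻¹.
So P = 0.0002596 / 2.445×10⁻⁸ = 10.62 kN.
σ_{steel} = P/A₁ = 10620/255 = 41.63 MPa, compressive.

σ ≈ 41.6 MPa (compressive)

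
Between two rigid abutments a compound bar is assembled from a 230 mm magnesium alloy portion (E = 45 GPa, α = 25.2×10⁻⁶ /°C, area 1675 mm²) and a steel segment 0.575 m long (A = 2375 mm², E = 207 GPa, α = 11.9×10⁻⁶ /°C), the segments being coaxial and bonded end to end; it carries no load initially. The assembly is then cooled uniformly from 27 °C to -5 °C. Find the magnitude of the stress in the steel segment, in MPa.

If the supports were absent, the total length change would be Σ αᵢΔT Lᵢ = 25.2×10⁻⁶×32×230 + 11.9×10⁻⁶×32×575 = 0.4044 mm.
The walls prevent any net length change, so an axial force P (same in every segment) develops. Compatibility: P · Σ Lᵢ/(AᵢEᵢ) = δ_free.
The series flexibility is Σ Lᵢ/(AᵢEᵢ) = 230/(1675×45×10³) + 575/(2375×207×10³) = 4.221×10⁻⁶ mm/N.
P = 0.4044 / 4.221×10⁻⁶ = 95810 N = 95.81 kN, tensile.
σ_{steel} = P / A = 95810 / 2375 = 40.34 MPa.

σ ≈ 40.3 MPa (tensile)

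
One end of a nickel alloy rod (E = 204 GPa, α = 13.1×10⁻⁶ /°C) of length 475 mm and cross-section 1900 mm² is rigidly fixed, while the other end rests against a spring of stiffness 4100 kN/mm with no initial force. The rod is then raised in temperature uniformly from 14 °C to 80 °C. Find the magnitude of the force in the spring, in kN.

The unrestrained thermal change is αΔT L = 13.1×10⁻⁶ × 66 × 475 = 0.4107 mm.
Let P be the compressive force at the spring. The rod shortens elastically by PL/(AE) and the spring compresses by P/k; together these equal δ_free.
P [ L/(AE) + 1/k ] = δ_free → P [ 475/(1900×204×10³) + 1/(4100×10³) ] = 0.4107.
P = 0.4107 / 1.469×10⁻⁶ = 279500 N.

P ≈ 279 kN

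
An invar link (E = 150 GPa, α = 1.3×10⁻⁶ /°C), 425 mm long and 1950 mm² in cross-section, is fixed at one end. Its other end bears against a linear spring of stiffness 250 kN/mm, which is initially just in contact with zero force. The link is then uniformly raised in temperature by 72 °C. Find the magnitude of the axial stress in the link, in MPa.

Free thermal expansion: δ_free = αΔT L = 1.3×10⁻⁶ × 72 × 425 = 0.03978 mm.
Let P be the compressive force at the spring. The link shortens elastically by PL/(AE) and the spring compresses by P/k; together these equal δ_free.
P [ L/(AE) + 1/k ] = δ_free → P [ 425/(1950×150×10³) + 1/(250×10³) ] = 0.03978.
P = 0.03978 / 5.453×10⁻⁶ = 7295 N.
σ = P/A = 7295/1950 = 3.741 MPa.

σ ≈ 3.74 MPa (compressive)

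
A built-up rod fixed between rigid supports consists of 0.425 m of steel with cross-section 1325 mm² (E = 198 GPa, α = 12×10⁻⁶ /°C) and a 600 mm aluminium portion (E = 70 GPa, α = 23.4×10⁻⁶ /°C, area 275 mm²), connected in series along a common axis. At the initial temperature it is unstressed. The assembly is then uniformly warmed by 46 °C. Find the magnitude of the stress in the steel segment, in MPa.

σ ≈ 20.3 MPa (compressive)

Free thermal expansion of the whole bar: Σ αᵢΔT Lᵢ = 12×10⁻⁶×46×425 + 23.4×10⁻⁶×46×600 = 0.8804 mm.
The rigid supports impose zero overall length change; the single axial force P common to all segments must satisfy P Σ Lᵢ/(AᵢEᵢ) = δ_free.
Σ Lᵢ/(AᵢEᵢ) = 425/(1325×198×10³) + 600/(275×70×10³) = 3.279×10⁻⁵ mm/N.
Hence P = δ_free / Σ(L/AE) = 0.8804/3.279×10⁻⁵ = 26.85 kN (compressive).
σ_{steel} = P / A = 26850 / 1325 = 20.27 MPa.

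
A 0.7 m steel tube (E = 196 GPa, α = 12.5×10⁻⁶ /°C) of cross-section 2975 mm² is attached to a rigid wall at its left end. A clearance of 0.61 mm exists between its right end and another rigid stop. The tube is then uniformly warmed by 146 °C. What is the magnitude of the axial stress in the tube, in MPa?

σ ≈ 187 MPa (compressive)

Free thermal elongation = αΔT L = 12.5×10⁻⁶ × 146 × 700 = 1.277 mm.
This exceeds the 0.61 mm gap, so the wall pushes back. The portion of expansion that must be recovered elastically is δ_free − gap = 1.277 − 0.61 = 0.6675 mm.
That suppressed elongation corresponds to σ = E·Δ/L = 196×10³ × 0.6675/700 = 186.9 MPa.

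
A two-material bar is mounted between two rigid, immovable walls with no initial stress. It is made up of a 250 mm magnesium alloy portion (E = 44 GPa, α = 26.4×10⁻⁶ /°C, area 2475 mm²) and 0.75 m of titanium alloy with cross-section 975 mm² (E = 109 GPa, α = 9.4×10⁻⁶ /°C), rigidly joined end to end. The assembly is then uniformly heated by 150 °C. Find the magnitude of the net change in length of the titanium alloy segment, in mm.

Free thermal expansion of the whole bar: Σ αᵢΔT Lᵢ = 26.4×10⁻⁶×150×250 + 9.4×10⁻⁶×150×750 = 2.048 mm.
Since the ends are fixed, an axial force P builds up, equal in every segment, with P · Σ Lᵢ/(AᵢEᵢ) = δ_free.
The series flexibility is Σ Lᵢ/(AᵢEᵢ) = 250/(2475×44×10³) + 750/(975×109×10³) = 9.353×10⁻⁶ mm/N.
P = 2.048 / 9.353×10⁻⁶ = 218900 N = 218.9 kN, compressive.
For the titanium alloy segment, free thermal change = 9.4×10⁻⁶×150×750 = 1.058 mm and elastic change from P = 218900×750/(975×109×10³) = 1.545 mm; these oppose, so the net change is 0.487 mm (segment shortens).

|ΔL| ≈ 0.487 mm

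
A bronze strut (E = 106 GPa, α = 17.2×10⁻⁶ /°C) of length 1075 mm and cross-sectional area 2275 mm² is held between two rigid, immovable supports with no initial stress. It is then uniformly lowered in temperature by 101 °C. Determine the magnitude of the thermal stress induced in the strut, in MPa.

With length fixed, the mechanical strain must cancel the thermal strain αΔT = 17.2×10⁻⁶ × 101 = 1737.2×10⁻⁶.
Hence σ = E·αΔT = 106×10³ × 1737.2×10⁻⁶ = 184.1 MPa, tensile.

σ ≈ 184 MPa (tensile)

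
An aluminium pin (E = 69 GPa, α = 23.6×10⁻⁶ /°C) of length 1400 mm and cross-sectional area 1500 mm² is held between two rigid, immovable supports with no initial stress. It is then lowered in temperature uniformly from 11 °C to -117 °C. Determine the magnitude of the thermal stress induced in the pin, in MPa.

σ ≈ 208 MPa (tensile)

Because both ends are immovable the net strain is zero, and the suppressed thermal strain is αΔT = 23.6×10⁻⁶ × 128 = 3020.8×10⁻⁶.
The stress required to suppress this strain is σ = Eε = 69×10³ × 3020.8×10⁻⁶ = 208.4 MPa, tensile since the pin is trying to contract.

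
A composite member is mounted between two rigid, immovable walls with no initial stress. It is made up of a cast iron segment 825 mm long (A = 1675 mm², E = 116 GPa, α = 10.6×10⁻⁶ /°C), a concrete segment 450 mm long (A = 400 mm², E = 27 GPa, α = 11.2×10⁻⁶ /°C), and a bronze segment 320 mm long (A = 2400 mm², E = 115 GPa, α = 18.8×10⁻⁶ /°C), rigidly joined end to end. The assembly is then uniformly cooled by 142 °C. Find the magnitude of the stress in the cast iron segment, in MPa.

σ ≈ 35.7 MPa (tensile)

If the supports were absent, the total length change would be Σ αᵢΔT Lᵢ = 10.6×10⁻⁶×142×825 + 11.2×10⁻⁶×142×450 + 18.8×10⁻⁶×142×320 = 2.812 mm.
Since the ends are fixed, an axial force P builds up, equal in every segment, with P · Σ Lᵢ/(AᵢEᵢ) = δ_free.
The series flexibility is Σ Lᵢ/(AᵢEᵢ) = 825/(1675×116×10³) + 450/(400×27×10³) + 320/(2400×115×10³) = 4.707×10⁻⁵ mm/N.
P = 2.812 / 4.707×10⁻⁵ = 59730 N = 59.73 kN, tensile.
σ_{cast iron} = P / A = 59730 / 1675 = 35.66 MPa.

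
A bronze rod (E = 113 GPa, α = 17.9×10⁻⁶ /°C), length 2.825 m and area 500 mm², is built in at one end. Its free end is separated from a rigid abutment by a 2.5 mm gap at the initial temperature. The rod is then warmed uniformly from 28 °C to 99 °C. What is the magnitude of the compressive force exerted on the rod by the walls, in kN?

P ≈ 21.8 kN

Free thermal elongation = αΔT L = 17.9×10⁻⁶ × 71 × 2825 = 3.59 mm.
The gap closes (δ_free > 2.5 mm) and the wall then resists a further 3.59 − 2.5 = 1.09 mm of expansion.
Compatibility: PL/(AE) = 1.09 mm, so σ = P/A = E × (1.09/2825) = 43.61 MPa.
Force on the wall = σA = 43.61 × 500 mm² = 21.81 kN.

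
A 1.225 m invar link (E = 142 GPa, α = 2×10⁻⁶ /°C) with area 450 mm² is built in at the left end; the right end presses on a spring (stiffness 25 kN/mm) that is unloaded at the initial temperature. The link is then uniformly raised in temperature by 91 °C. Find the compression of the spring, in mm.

δ ≈ 0.151 mm

Free thermal expansion: δ_free = αΔT L = 2×10⁻⁶ × 91 × 1225 = 0.2229 mm.
With a force P in the spring, the elastic change of the link is PL/(AE) and that of the spring is P/k; compatibility requires their sum to equal δ_free.
P [ L/(AE) + 1/k ] = δ_free → P [ 1225/(450×142×10³) + 1/(25×10³) ] = 0.2229.
P = 0.2229 / 5.917×10⁻⁵ = 3768 N.
Spring compression = P/k = 3768/(25×10³) = 0.1507 mm.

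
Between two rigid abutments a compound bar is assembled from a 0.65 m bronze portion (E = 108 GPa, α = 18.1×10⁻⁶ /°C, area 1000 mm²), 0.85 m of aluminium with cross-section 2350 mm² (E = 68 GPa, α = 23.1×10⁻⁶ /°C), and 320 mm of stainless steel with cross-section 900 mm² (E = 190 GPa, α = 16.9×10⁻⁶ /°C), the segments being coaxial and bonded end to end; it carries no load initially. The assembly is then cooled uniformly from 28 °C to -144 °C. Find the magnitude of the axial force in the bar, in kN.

P ≈ 479 kN (tensile)

If the supports were absent, the total length change would be Σ αᵢΔT Lᵢ = 18.1×10⁻⁶×172×650 + 23.1×10⁻⁶×172×850 + 16.9×10⁻⁶×172×320 = 6.331 mm.
The walls prevent any net length change, so an axial force P (same in every segment) develops. Compatibility: P · Σ Lᵢ/(AᵢEᵢ) = δ_free.
The series flexibility is Σ Lᵢ/(AᵢEᵢ) = 650/(1000×108×10³) + 850/(2350×68×10³) + 320/(900×190×10³) = 1.321×10⁻⁵ mm/N.
P = 6.331 / 1.321×10⁻⁵ = 479300 N = 479.3 kN, tensile.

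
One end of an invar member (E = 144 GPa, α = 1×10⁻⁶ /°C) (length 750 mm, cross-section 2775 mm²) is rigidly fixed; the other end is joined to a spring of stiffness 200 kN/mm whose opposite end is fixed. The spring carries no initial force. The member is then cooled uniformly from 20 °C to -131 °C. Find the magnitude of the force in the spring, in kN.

Free thermal contraction: δ_free = αΔT L = 1×10⁻⁶ × 151 × 750 = 0.1132 mm.
With a force P in the spring, the elastic change of the member is PL/(AE) and that of the spring is P/k; compatibility requires their sum to equal δ_free.
So P = δ_free / [L/(AE) + 1/k] = 0.1132 / [ 750/(2775×144×10³) + 1/(200×10³) ].
P = 0.1132 / 6.877×10⁻⁶ = 16470 N.

P ≈ 16.5 kN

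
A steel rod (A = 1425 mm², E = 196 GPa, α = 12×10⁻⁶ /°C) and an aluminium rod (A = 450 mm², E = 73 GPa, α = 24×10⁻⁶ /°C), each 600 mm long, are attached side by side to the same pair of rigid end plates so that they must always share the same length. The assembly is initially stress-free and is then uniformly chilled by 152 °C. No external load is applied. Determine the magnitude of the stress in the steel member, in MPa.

σ ≈ 37.6 MPa (compressive)

Equilibrium of a rigid end plate with no external load gives equal and opposite internal forces ±P in the two members. Since α_{aluminium} > α_{steel}, cooling drives the aluminium into tension and the steel into compression.
Equating the net (thermal + elastic) strains gives |α₁ − α₂|·ΔT = P·[1/(A₁E₁) + 1/(A₂E₂)].
|α₁ − α₂|·ΔT = 12×10⁻⁶ × 152 = 0.001824.
1/(A₁E₁) + 1/(A₂E₂) = 1/(1425×196×10³) + 1/(450×73×10³) = 3.402×10⁻⁸ N⁻¹.
So P = 0.001824 / 3.402×10⁻⁸ = 53.61 kN.
σ_{steel} = P/A₁ = 53610/1425 = 37.62 MPa, compressive.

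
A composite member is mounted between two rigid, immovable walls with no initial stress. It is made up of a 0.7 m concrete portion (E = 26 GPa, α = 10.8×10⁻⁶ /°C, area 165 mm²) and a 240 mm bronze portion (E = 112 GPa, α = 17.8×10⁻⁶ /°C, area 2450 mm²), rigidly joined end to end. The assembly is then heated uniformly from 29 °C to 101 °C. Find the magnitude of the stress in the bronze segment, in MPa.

σ ≈ 2.12 MPa (compressive)

If the supports were absent, the total length change would be Σ αᵢΔT Lᵢ = 10.8×10⁻⁶×72×700 + 17.8×10⁻⁶×72×240 = 0.8519 mm.
The rigid supports impose zero overall length change; the single axial force P common to all segments must satisfy P Σ Lᵢ/(AᵢEᵢ) = δ_free.
The series flexibility is Σ Lᵢ/(AᵢEᵢ) = 700/(165×26×10³) + 240/(2450×112×10³) = 0.000164 mm/N.
Hence P = δ_free / Σ(L/AE) = 0.8519/0.000164 = 5.193 kN (compressive).
σ_{bronze} = P / A = 5193 / 2450 = 2.12 MPa.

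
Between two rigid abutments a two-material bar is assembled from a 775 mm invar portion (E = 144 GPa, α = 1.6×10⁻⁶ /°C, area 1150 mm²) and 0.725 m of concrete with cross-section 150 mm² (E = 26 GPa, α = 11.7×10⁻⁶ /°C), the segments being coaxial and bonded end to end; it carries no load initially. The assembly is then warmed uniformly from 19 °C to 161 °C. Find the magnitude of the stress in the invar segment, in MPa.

With the walls removed the bar would change length by δ_free = Σ αᵢΔT Lᵢ = 1.6×10⁻⁶×142×775 + 11.7×10⁻⁶×142×725 = 1.381 mm.
Since the ends are fixed, an axial force P builds up, equal in every segment, with P · Σ Lᵢ/(AᵢEᵢ) = δ_free.
The series flexibility is Σ Lᵢ/(AᵢEᵢ) = 775/(1150×144×10³) + 725/(150×26×10³) = 0.0001906 mm/N.
So P = 1.381 / 0.0001906 = 7.244 kN, compressive.
σ_{invar} = P / A = 7244 / 1150 = 6.299 MPa.

σ ≈ 6.3 MPa (compressive)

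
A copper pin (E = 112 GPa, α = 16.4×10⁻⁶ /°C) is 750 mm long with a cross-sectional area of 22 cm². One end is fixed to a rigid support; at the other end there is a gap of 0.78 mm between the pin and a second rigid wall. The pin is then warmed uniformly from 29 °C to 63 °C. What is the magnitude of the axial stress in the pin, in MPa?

If the wall were absent the pin would grow by αΔT L = 16.4×10⁻⁶ × 34 × 750 = 0.4182 mm.
Since δ_free = 0.418 mm is less than the 0.78 mm gap, the pin never touches the wall. No axial force develops.

σ ≈ 0 MPa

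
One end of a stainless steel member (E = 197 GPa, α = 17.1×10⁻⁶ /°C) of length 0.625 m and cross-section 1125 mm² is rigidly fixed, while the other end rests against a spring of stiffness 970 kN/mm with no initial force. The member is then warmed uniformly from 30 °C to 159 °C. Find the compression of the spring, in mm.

Free thermal expansion: δ_free = αΔT L = 17.1×10⁻⁶ × 129 × 625 = 1.379 mm.
With a force P in the spring, the elastic change of the member is PL/(AE) and that of the spring is P/k; compatibility requires their sum to equal δ_free.
So P = δ_free / [L/(AE) + 1/k] = 1.379 / [ 625/(1125×197×10³) + 1/(970×10³) ].
P = 1.379 / 3.851×10⁻⁶ = 358000 N.
Spring compression = P/k = 358000/(970×10³) = 0.3691 mm.

δ ≈ 0.369 mm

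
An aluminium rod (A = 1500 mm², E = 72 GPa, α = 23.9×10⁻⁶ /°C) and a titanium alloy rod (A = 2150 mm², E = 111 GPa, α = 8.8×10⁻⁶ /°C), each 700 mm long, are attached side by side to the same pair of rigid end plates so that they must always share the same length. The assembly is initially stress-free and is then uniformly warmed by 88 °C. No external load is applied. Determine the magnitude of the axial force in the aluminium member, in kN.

P ≈ 98.8 kN (compressive in the aluminium)

The aluminium has the larger α, so on heating it would change length more than the titanium alloy if both were free. The rigid plates force a common final length, so the aluminium is put into compression and the titanium alloy into tension, with equal and opposite forces P (no external load).
Setting the final lengths equal and cancelling L: (α₁ − α₂)ΔT = P/(A₁E₁) + P/(A₂E₂).
|α₁ − α₂|·ΔT = 15.1×10⁻⁶ × 88 = 0.001329.
1/(A₁E₁) + 1/(A₂E₂) = 1/(1500×72×10³) + 1/(2150×111×10³) = 1.345×10⁻⁸ N⁻¹.
So P = 0.001329 / 1.345×10⁻⁸ = 98.8 kN.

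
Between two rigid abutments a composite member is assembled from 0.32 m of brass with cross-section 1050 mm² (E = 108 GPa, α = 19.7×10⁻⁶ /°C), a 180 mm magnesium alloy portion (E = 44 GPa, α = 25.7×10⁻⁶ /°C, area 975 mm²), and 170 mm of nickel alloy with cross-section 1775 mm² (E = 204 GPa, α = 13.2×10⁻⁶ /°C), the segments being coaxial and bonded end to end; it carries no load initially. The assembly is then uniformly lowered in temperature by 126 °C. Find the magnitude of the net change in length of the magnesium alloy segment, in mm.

If the supports were absent, the total length change would be Σ αᵢΔT Lᵢ = 19.7×10⁻⁶×126×320 + 25.7×10⁻⁶×126×180 + 13.2×10⁻⁶×126×170 = 1.66 mm.
Since the ends are fixed, an axial force P builds up, equal in every segment, with P · Σ Lᵢ/(AᵢEᵢ) = δ_free.
Σ Lᵢ/(AᵢEᵢ) = 320/(1050×108×10³) + 180/(975×44×10³) + 170/(1775×204×10³) = 7.487×10⁻⁶ mm/N.
P = 1.66 / 7.487×10⁻⁶ = 221700 N = 221.7 kN, tensile.
For the magnesium alloy segment, free thermal change = 25.7×10⁻⁶×126×180 = 0.5829 mm and elastic change from P = 221700×180/(975×44×10³) = 0.9302 mm; these oppose, so the net change is 0.347 mm (segment lengthens).

|ΔL| ≈ 0.347 mm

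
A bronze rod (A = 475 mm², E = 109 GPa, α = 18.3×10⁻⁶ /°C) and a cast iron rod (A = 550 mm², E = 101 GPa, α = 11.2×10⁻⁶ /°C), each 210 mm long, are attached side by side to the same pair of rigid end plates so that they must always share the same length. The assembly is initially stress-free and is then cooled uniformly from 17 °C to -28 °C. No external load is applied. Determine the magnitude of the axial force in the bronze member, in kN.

Both members must finish at the same length. With the larger α, the bronze tends to over-contract; the plates restrain it, putting the bronze in tension and the cast iron in compression. With no external load the two internal forces are equal and opposite, magnitude P.
Compatibility of the two members (thermal + elastic change equal): (α₁ − α₂)ΔT = P·[1/(A₁E₁) + 1/(A₂E₂)].
|α₁ − α₂|·ΔT = 7.1×10⁻⁶ × 45 = 0.0003195.
1/(A₁E₁) + 1/(A₂E₂) = 1/(475×109×10³) + 1/(550×101×10³) = 3.732×10⁻⁸ N⁻¹.
P = 0.0003195 / 3.732×10⁻⁸ = 8562 N = 8.562 kN.

P ≈ 8.56 kN (tensile in the bronze)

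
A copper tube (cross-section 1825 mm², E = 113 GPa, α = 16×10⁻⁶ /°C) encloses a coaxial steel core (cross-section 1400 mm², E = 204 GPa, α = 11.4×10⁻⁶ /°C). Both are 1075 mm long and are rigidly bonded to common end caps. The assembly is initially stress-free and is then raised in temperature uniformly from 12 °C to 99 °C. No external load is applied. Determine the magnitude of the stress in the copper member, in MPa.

Both members must finish at the same length. With the larger α, the copper tends to over-expand; the plates restrain it, putting the copper in compression and the steel in tension. With no external load the two internal forces are equal and opposite, magnitude P.
Compatibility of the two members (thermal + elastic change equal): (α₁ − α₂)ΔT = P·[1/(A₁E₁) + 1/(A₂E₂)].
|α₁ − α₂|·ΔT = 4.6×10⁻⁶ × 87 = 0.0004002.
1/(A₁E₁) + 1/(A₂E₂) = 1/(1825×113×10³) + 1/(1400×204×10³) = 8.35×10⁻⁹ N⁻¹.
P = 0.0004002 / 8.35×10⁻⁹ = 47930 N = 47.93 kN.
σ_{copper} = P/A₁ = 47930/1825 = 26.26 MPa, compressive.

σ ≈ 26.3 MPa (compressive)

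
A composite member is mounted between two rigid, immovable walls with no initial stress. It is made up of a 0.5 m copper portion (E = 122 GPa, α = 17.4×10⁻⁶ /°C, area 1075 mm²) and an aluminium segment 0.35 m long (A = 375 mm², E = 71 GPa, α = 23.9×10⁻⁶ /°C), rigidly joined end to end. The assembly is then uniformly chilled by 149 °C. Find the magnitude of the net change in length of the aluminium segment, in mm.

|ΔL| ≈ 0.725 mm

With the walls removed the bar would change length by δ_free = Σ αᵢΔT Lᵢ = 17.4×10⁻⁶×149×500 + 23.9×10⁻⁶×149×350 = 2.543 mm.
The rigid supports impose zero overall length change; the single axial force P common to all segments must satisfy P Σ Lᵢ/(AᵢEᵢ) = δ_free.
Σ Lᵢ/(AᵢEᵢ) = 500/(1075×122×10³) + 350/(375×71×10³) = 1.696×10⁻⁵ mm/N.
So P = 2.543 / 1.696×10⁻⁵ = 149.9 kN, tensile.
For the aluminium segment, free thermal change = 23.9×10⁻⁶×149×350 = 1.246 mm and elastic change from P = 149900×350/(375×71×10³) = 1.971 mm; these oppose, so the net change is 0.725 mm (segment lengthens).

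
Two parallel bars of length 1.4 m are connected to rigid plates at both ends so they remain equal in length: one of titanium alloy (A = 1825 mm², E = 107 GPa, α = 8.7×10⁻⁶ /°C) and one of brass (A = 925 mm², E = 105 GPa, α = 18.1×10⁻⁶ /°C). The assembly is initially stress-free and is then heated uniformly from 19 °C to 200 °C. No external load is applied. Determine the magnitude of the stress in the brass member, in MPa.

σ ≈ 119 MPa (compressive)

Equilibrium of a rigid end plate with no external load gives equal and opposite internal forces ±P in the two members. Since α_{brass} > α_{titanium alloy}, heating drives the brass into compression and the titanium alloy into tension.
Setting the final lengths equal and cancelling L: (α₁ − α₂)ΔT = P/(A₁E₁) + P/(A₂E₂).
|α₁ − α₂|·ΔT = 9.4×10⁻⁶ × 181 = 0.001701.
1/(A₁E₁) + 1/(A₂E₂) = 1/(1825×107×10³) + 1/(925×105×10³) = 1.542×10⁻⁸ N⁻¹.
P = 0.001701 / 1.542×10⁻⁸ = 110400 N = 110.4 kN.
σ_{brass} = P/A₂ = 110400/925 = 119.3 MPa, compressive.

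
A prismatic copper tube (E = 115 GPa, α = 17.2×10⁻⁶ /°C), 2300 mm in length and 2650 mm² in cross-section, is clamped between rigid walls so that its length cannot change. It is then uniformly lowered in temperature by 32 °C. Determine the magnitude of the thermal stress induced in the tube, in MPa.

Because both ends are immovable the net strain is zero, and the suppressed thermal strain is αΔT = 17.2×10⁻⁶ × 32 = 550.4×10⁻⁶.
σ = EαΔT = 115×10³ × 17.2×10⁻⁶ × 32 = 63.3 MPa (tensile; the tube is trying to contract).

σ ≈ 63.3 MPa (tensile)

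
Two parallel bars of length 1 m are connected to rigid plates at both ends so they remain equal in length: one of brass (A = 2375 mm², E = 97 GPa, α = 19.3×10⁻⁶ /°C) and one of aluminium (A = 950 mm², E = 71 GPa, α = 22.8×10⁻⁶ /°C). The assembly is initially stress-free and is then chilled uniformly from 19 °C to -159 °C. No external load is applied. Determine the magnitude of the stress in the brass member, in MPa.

The aluminium has the larger α, so on cooling it would change length more than the brass if both were free. The rigid plates force a common final length, so the aluminium is put into tension and the brass into compression, with equal and opposite forces P (no external load).
Setting the final lengths equal and cancelling L: (α₁ − α₂)ΔT = P/(A₁E₁) + P/(A₂E₂).
|α₁ − α₂|·ΔT = 3.5×10⁻⁶ × 178 = 0.000623.
1/(A₁E₁) + 1/(A₂E₂) = 1/(2375×97×10³) + 1/(950×71×10³) = 1.917×10⁻⁸ N⁻¹.
P = 0.000623 / 1.917×10⁻⁸ = 32500 N = 32.5 kN.
σ_{brass} = P/A₁ = 32500/2375 = 13.69 MPa, compressive.

σ ≈ 13.7 MPa (compressive)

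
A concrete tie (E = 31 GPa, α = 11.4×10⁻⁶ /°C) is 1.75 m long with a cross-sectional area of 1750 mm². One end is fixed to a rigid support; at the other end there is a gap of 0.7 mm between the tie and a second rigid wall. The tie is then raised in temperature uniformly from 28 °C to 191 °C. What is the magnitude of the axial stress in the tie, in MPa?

Free thermal elongation = αΔT L = 11.4×10⁻⁶ × 163 × 1750 = 3.252 mm.
After closing the 0.7 mm clearance, 3.252 − 0.7 = 2.552 mm of expansion remains to be suppressed by the wall.
So σ = E(δ_free − g)/L = 31×10³ × 2.552/1750 = 45.2 MPa.

σ ≈ 45.2 MPa (compressive)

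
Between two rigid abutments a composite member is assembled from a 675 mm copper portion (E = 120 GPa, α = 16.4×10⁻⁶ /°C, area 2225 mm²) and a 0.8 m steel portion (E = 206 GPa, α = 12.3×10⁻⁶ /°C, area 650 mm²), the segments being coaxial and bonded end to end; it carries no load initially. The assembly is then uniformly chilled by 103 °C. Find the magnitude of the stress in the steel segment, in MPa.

σ ≈ 390 MPa (tensile)

With the walls removed the bar would change length by δ_free = Σ αᵢΔT Lᵢ = 16.4×10⁻⁶×103×675 + 12.3×10⁻⁶×103×800 = 2.154 mm.
The rigid supports impose zero overall length change; the single axial force P common to all segments must satisfy P Σ Lᵢ/(AᵢEᵢ) = δ_free.
The series flexibility is Σ Lᵢ/(AᵢEᵢ) = 675/(2225×120×10³) + 800/(650×206×10³) = 8.503×10⁻⁶ mm/N.
Hence P = δ_free / Σ(L/AE) = 2.154/8.503×10⁻⁶ = 253.3 kN (tensile).
σ_{steel} = P / A = 253300 / 650 = 389.7 MPa.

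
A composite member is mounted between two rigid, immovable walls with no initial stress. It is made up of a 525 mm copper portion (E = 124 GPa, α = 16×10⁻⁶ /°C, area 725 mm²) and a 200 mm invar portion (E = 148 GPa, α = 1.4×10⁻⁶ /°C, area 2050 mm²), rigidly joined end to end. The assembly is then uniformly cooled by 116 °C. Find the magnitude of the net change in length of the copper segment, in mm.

|ΔL| ≈ 0.0696 mm

With the walls removed the bar would change length by δ_free = Σ αᵢΔT Lᵢ = 16×10⁻⁶×116×525 + 1.4×10⁻⁶×116×200 = 1.007 mm.
The walls prevent any net length change, so an axial force P (same in every segment) develops. Compatibility: P · Σ Lᵢ/(AᵢEᵢ) = δ_free.
The series flexibility is Σ Lᵢ/(AᵢEᵢ) = 525/(725×124×10³) + 200/(2050×148×10³) = 6.499×10⁻⁶ mm/N.
P = 1.007 / 6.499×10⁻⁶ = 154900 N = 154.9 kN, tensile.
For the copper segment, free thermal change = 16×10⁻⁶×116×525 = 0.9744 mm and elastic change from P = 154900×525/(725×124×10³) = 0.9048 mm; these oppose, so the net change is 0.0696 mm (segment shortens).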